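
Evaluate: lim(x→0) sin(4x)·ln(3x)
This is a 0·∞ indeterminate form.

Rewrite 0·∞ as a quotient (0/0 or ∞/∞ form), then apply L'Hôpital's rule:
  lim(x→0) sin(4x)·ln(3x) = 0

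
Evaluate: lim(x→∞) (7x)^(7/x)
This is an exponential indeterminate form.

For exponential indeterminate forms, take the natural log:
  Let L = lim(x→∞) (7x)^(7/x)
  Then ln(L) = lim(x→∞) [exponent × ln(base)]
  Evaluate using L'Hôpital or standard limits, then exponentiate.
  L = 1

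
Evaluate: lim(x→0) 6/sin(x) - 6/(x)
This is an ∞-∞ indeterminate form.

Combine fractions or rationalize to convert ∞-∞ to 0/0 form:
  lim(x→0) 6/sin(x) - 6/(x) = 0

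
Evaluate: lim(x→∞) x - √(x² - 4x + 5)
This is an ∞-∞ indeterminate form.

Combine fractions or rationalize to convert ∞-∞ to 0/0 form:
  lim(x→∞) x - √(x² - 4x + 5) = 2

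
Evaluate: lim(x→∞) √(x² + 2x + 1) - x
This is an ∞-∞ indeterminate form.

Combine fractions or rationalize to convert ∞-∞ to 0/0 form:
  lim(x→∞) √(x² + 2x + 1) - x = 1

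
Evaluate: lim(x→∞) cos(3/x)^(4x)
This is an exponential indeterminate form.

For exponential indeterminate forms, take the natural log:
  Let L = lim(x→∞) cos(3/x)^(4x)
  Then ln(L) = lim(x→∞) [exponent × ln(base)]
  Evaluate using L'Hôpital or standard limits, then exponentiate.
  L = 1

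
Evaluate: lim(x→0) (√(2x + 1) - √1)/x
This is a standard limit.

Factor or rationalize the expression:
  lim(x→0) (√(2x + 1) - √1)/x = 1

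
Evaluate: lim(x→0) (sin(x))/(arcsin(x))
This is a 0/0 indeterminate form.

Apply L'Hôpital's rule: differentiate numerator and denominator separately.
  f(x) = sin(x)   ⇒   f'(x) = cos(x)
  g(x) = asin(x)   ⇒   g'(x) = 1/sqrt(1 - x^2)
  lim(x→0) f'(x)/g'(x) = lim(x→0) (cos(x))/(1/sqrt(1 - x^2))
  = 1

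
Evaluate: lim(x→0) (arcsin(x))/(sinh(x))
This is a 0/0 indeterminate form.

Apply L'Hôpital's rule: differentiate numerator and denominator separately.
  f(x) = asin(x)   ⇒   f'(x) = 1/sqrt(1 - x^2)
  g(x) = sinh(x)   ⇒   g'(x) = cosh(x)
  lim(x→0) f'(x)/g'(x) = lim(x→0) (1/sqrt(1 - x^2))/(cosh(x))
  = 1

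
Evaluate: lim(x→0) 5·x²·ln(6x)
This is a 0·∞ indeterminate form.

Rewrite 0·∞ as a quotient (0/0 or ∞/∞ form), then apply L'Hôpital's rule:
  lim(x→0) 5·x²·ln(6x) = 0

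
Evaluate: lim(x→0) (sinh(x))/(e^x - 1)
This is a 0/0 indeterminate form.

Apply L'Hôpital's rule: differentiate numerator and denominator separately.
  f(x) = sinh(x)   ⇒   f'(x) = cosh(x)
  g(x) = e^(x) - 1   ⇒   g'(x) = e^(x)
  lim(x→0) f'(x)/g'(x) = lim(x→0) (cosh(x))/(e^(x))
  = 1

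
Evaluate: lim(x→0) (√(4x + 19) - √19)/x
This is a standard limit.

Factor or rationalize the expression:
  lim(x→0) (√(4x + 19) - √19)/x = 2·sqrt(19)/19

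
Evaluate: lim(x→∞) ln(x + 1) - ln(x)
This is an ∞-∞ indeterminate form.

Combine fractions or rationalize to convert ∞-∞ to 0/0 form:
  lim(x→∞) ln(x + 1) - ln(x) = 0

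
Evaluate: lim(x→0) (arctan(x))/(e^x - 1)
This is a 0/0 indeterminate form.

Apply L'Hôpital's rule: differentiate numerator and denominator separately.
  f(x) = atan(x)   ⇒   f'(x) = 1/(x^2 + 1)
  g(x) = e^(x) - 1   ⇒   g'(x) = e^(x)
  lim(x→0) f'(x)/g'(x) = lim(x→0) (1/(x^2 + 1))/(e^(x))
  = 1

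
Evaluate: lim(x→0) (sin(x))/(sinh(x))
This is a 0/0 indeterminate form.

Apply L'Hôpital's rule: differentiate numerator and denominator separately.
  f(x) = sin(x)   ⇒   f'(x) = cos(x)
  g(x) = sinh(x)   ⇒   g'(x) = cosh(x)
  lim(x→0) f'(x)/g'(x) = lim(x→0) (cos(x))/(cosh(x))
  = 1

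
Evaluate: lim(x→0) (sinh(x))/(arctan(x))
This is a 0/0 indeterminate form.

Apply L'Hôpital's rule: differentiate numerator and denominator separately.
  f(x) = sinh(x)   ⇒   f'(x) = cosh(x)
  g(x) = atan(x)   ⇒   g'(x) = 1/(x^2 + 1)
  lim(x→0) f'(x)/g'(x) = lim(x→0) (cosh(x))/(1/(x^2 + 1))
  = 1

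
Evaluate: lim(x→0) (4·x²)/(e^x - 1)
This is a 0/0 indeterminate form.

Apply L'Hôpital's rule: differentiate numerator and denominator separately.
  f(x) = 4·x^2   ⇒   f'(x) = 8·x
  g(x) = e^(x) - 1   ⇒   g'(x) = e^(x)
  lim(x→0) f'(x)/g'(x) = lim(x→0) (8·x)/(e^(x))
  = 0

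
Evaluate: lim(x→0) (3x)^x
This is an exponential indeterminate form.

For exponential indeterminate forms, take the natural log:
  Let L = lim(x→0) (3x)^x
  Then ln(L) = lim(x→0) [exponent × ln(base)]
  Evaluate using L'Hôpital or standard limits, then exponentiate.
  L = 1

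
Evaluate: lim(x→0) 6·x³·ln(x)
This is a 0·∞ indeterminate form.

Rewrite 0·∞ as a quotient (0/0 or ∞/∞ form), then apply L'Hôpital's rule:
  lim(x→0) 6·x³·ln(x) = 0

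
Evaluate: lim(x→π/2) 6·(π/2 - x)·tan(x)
This is a 0·∞ indeterminate form.

Rewrite 0·∞ as a quotient (0/0 or ∞/∞ form), then apply L'Hôpital's rule:
  lim(x→π/2) 6·(π/2 - x)·tan(x) = 6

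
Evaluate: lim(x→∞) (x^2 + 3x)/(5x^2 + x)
This is an ∞/∞ indeterminate form.

Apply L'Hôpital's rule: differentiate numerator and denominator separately.
  f(x) = x^2 + 3·x   ⇒   f'(x) = 2·x + 3
  g(x) = 5·x^2 + x   ⇒   g'(x) = 10·x + 1
  lim(x→∞) f'(x)/g'(x) = lim(x→∞) (2·x + 3)/(10·x + 1)
  = 1/5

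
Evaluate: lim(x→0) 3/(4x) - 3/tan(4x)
This is an ∞-∞ indeterminate form.

Combine fractions or rationalize to convert ∞-∞ to 0/0 form:
  lim(x→0) 3/(4x) - 3/tan(4x) = 0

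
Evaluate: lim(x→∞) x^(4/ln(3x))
This is an exponential indeterminate form.

For exponential indeterminate forms, take the natural log:
  Let L = lim(x→∞) x^(4/ln(3x))
  Then ln(L) = lim(x→∞) [exponent × ln(base)]
  Evaluate using L'Hôpital or standard limits, then exponentiate.
  L = e^(4)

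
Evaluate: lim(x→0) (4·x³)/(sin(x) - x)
This is a 0/0 indeterminate form.

Apply L'Hôpital's rule: differentiate numerator and denominator separately.
  f(x) = 4·x^3   ⇒   f'(x) = 12·x^2
  g(x) = -x + sin(x)   ⇒   g'(x) = cos(x) - 1
  lim(x→0) f'(x)/g'(x) = lim(x→0) (12·x^2)/(cos(x) - 1)
  = -24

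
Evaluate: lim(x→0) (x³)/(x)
This is a 0/0 indeterminate form.

Apply L'Hôpital's rule: differentiate numerator and denominator separately.
  f(x) = x^3   ⇒   f'(x) = 3·x^2
  g(x) = x   ⇒   g'(x) = 1
  lim(x→0) f'(x)/g'(x) = lim(x→0) (3·x^2)/(1)
  = 0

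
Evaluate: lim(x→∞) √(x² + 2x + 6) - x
This is an ∞-∞ indeterminate form.

Combine fractions or rationalize to convert ∞-∞ to 0/0 form:
  lim(x→∞) √(x² + 2x + 6) - x = 1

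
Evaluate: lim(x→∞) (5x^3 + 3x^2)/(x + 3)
This is an ∞/∞ indeterminate form.

Apply L'Hôpital's rule: differentiate numerator and denominator separately.
  f(x) = 5·x^3 + 3·x^2   ⇒   f'(x) = 15·x^2 + 6·x
  g(x) = x + 3   ⇒   g'(x) = 1
  lim(x→∞) f'(x)/g'(x) = lim(x→∞) (15·x^2 + 6·x)/(1)
  = ∞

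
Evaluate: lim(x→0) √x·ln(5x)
This is a 0·∞ indeterminate form.

Rewrite 0·∞ as a quotient (0/0 or ∞/∞ form), then apply L'Hôpital's rule:
  lim(x→0) √x·ln(5x) = 0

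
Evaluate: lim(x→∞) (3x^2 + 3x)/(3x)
This is an ∞/∞ indeterminate form.

Apply L'Hôpital's rule: differentiate numerator and denominator separately.
  f(x) = 3·x^2 + 3·x   ⇒   f'(x) = 6·x + 3
  g(x) = 3·x   ⇒   g'(x) = 3
  lim(x→∞) f'(x)/g'(x) = lim(x→∞) (6·x + 3)/(3)
  = ∞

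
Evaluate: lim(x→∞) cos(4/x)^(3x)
This is an exponential indeterminate form.

For exponential indeterminate forms, take the natural log:
  Let L = lim(x→∞) cos(4/x)^(3x)
  Then ln(L) = lim(x→∞) [exponent × ln(base)]
  Evaluate using L'Hôpital or standard limits, then exponentiate.
  L = 1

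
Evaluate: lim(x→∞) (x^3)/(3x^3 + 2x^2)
This is an ∞/∞ indeterminate form.

Apply L'Hôpital's rule: differentiate numerator and denominator separately.
  f(x) = x^3   ⇒   f'(x) = 3·x^2
  g(x) = 3·x^3 + 2·x^2   ⇒   g'(x) = 9·x^2 + 4·x
  lim(x→∞) f'(x)/g'(x) = lim(x→∞) (3·x^2)/(9·x^2 + 4·x)
  = 1/3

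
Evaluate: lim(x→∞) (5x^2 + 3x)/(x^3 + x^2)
This is an ∞/∞ indeterminate form.

Apply L'Hôpital's rule: differentiate numerator and denominator separately.
  f(x) = 5·x^2 + 3·x   ⇒   f'(x) = 10·x + 3
  g(x) = x^3 + x^2   ⇒   g'(x) = 3·x^2 + 2·x
  lim(x→∞) f'(x)/g'(x) = lim(x→∞) (10·x + 3)/(3·x^2 + 2·x)
  = 0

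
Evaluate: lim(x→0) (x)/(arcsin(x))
This is a 0/0 indeterminate form.

Apply L'Hôpital's rule: differentiate numerator and denominator separately.
  f(x) = x   ⇒   f'(x) = 1
  g(x) = asin(x)   ⇒   g'(x) = 1/sqrt(1 - x^2)
  lim(x→0) f'(x)/g'(x) = lim(x→0) (1)/(1/sqrt(1 - x^2))
  = 1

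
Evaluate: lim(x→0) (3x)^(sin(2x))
This is an exponential indeterminate form.

For exponential indeterminate forms, take the natural log:
  Let L = lim(x→0) (3x)^(sin(2x))
  Then ln(L) = lim(x→0) [exponent × ln(base)]
  Evaluate using L'Hôpital or standard limits, then exponentiate.
  L = 1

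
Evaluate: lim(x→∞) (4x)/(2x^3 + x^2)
This is an ∞/∞ indeterminate form.

Apply L'Hôpital's rule: differentiate numerator and denominator separately.
  f(x) = 4·x   ⇒   f'(x) = 4
  g(x) = 2·x^3 + x^2   ⇒   g'(x) = 6·x^2 + 2·x
  lim(x→∞) f'(x)/g'(x) = lim(x→∞) (4)/(6·x^2 + 2·x)
  = 0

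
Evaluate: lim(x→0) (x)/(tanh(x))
This is a 0/0 indeterminate form.

Apply L'Hôpital's rule: differentiate numerator and denominator separately.
  f(x) = x   ⇒   f'(x) = 1
  g(x) = tanh(x)   ⇒   g'(x) = 1 - tanh(x)^2
  lim(x→0) f'(x)/g'(x) = lim(x→0) (1)/(1 - tanh(x)^2)
  = 1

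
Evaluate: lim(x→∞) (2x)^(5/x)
This is an exponential indeterminate form.

For exponential indeterminate forms, take the natural log:
  Let L = lim(x→∞) (2x)^(5/x)
  Then ln(L) = lim(x→∞) [exponent × ln(base)]
  Evaluate using L'Hôpital or standard limits, then exponentiate.
  L = 1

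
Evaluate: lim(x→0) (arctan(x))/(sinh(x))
This is a 0/0 indeterminate form.

Apply L'Hôpital's rule: differentiate numerator and denominator separately.
  f(x) = atan(x)   ⇒   f'(x) = 1/(x^2 + 1)
  g(x) = sinh(x)   ⇒   g'(x) = cosh(x)
  lim(x→0) f'(x)/g'(x) = lim(x→0) (1/(x^2 + 1))/(cosh(x))
  = 1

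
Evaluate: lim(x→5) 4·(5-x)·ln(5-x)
This is a 0·∞ indeterminate form.

Rewrite 0·∞ as a quotient (0/0 or ∞/∞ form), then apply L'Hôpital's rule:
  lim(x→5) 4·(5-x)·ln(5-x) = 0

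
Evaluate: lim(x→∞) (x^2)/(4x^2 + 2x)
This is an ∞/∞ indeterminate form.

Apply L'Hôpital's rule: differentiate numerator and denominator separately.
  f(x) = x^2   ⇒   f'(x) = 2·x
  g(x) = 4·x^2 + 2·x   ⇒   g'(x) = 8·x + 2
  lim(x→∞) f'(x)/g'(x) = lim(x→∞) (2·x)/(8·x + 2)
  = 1/4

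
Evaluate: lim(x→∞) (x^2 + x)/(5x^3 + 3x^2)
This is an ∞/∞ indeterminate form.

Apply L'Hôpital's rule: differentiate numerator and denominator separately.
  f(x) = x^2 + x   ⇒   f'(x) = 2·x + 1
  g(x) = 5·x^3 + 3·x^2   ⇒   g'(x) = 15·x^2 + 6·x
  lim(x→∞) f'(x)/g'(x) = lim(x→∞) (2·x + 1)/(15·x^2 + 6·x)
  = 0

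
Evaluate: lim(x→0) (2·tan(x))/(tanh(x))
This is a 0/0 indeterminate form.

Apply L'Hôpital's rule: differentiate numerator and denominator separately.
  f(x) = 2·tan(x)   ⇒   f'(x) = 2·tan(x)^2 + 2
  g(x) = tanh(x)   ⇒   g'(x) = 1 - tanh(x)^2
  lim(x→0) f'(x)/g'(x) = lim(x→0) (2·tan(x)^2 + 2)/(1 - tanh(x)^2)
  = 2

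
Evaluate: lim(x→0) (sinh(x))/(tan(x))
This is a 0/0 indeterminate form.

Apply L'Hôpital's rule: differentiate numerator and denominator separately.
  f(x) = sinh(x)   ⇒   f'(x) = cosh(x)
  g(x) = tan(x)   ⇒   g'(x) = tan(x)^2 + 1
  lim(x→0) f'(x)/g'(x) = lim(x→0) (cosh(x))/(tan(x)^2 + 1)
  = 1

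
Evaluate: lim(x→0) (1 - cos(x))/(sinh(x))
This is a 0/0 indeterminate form.

Apply L'Hôpital's rule: differentiate numerator and denominator separately.
  f(x) = 1 - cos(x)   ⇒   f'(x) = sin(x)
  g(x) = sinh(x)   ⇒   g'(x) = cosh(x)
  lim(x→0) f'(x)/g'(x) = lim(x→0) (sin(x))/(cosh(x))
  = 0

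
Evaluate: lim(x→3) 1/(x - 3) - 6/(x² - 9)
This is an ∞-∞ indeterminate form.

Combine fractions or rationalize to convert ∞-∞ to 0/0 form:
  lim(x→3) 1/(x - 3) - 6/(x² - 9) = 1/6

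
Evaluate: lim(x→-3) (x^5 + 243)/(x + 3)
This is a standard limit.

Factor or rationalize the expression:
  lim(x→-3) (x^5 + 243)/(x + 3) = 405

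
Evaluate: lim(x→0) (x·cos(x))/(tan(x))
This is a 0/0 indeterminate form.

Apply L'Hôpital's rule: differentiate numerator and denominator separately.
  f(x) = x·cos(x)   ⇒   f'(x) = -x·sin(x) + cos(x)
  g(x) = tan(x)   ⇒   g'(x) = tan(x)^2 + 1
  lim(x→0) f'(x)/g'(x) = lim(x→0) (-x·sin(x) + cos(x))/(tan(x)^2 + 1)
  = 1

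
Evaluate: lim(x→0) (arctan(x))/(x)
This is a 0/0 indeterminate form.

Apply L'Hôpital's rule: differentiate numerator and denominator separately.
  f(x) = atan(x)   ⇒   f'(x) = 1/(x^2 + 1)
  g(x) = x   ⇒   g'(x) = 1
  lim(x→0) f'(x)/g'(x) = lim(x→0) (1/(x^2 + 1))/(1)
  = 1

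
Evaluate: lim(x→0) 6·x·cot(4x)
This is a 0·∞ indeterminate form.

Rewrite 0·∞ as a quotient (0/0 or ∞/∞ form), then apply L'Hôpital's rule:
  lim(x→0) 6·x·cot(4x) = 3/2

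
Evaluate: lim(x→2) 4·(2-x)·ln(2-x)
This is a 0·∞ indeterminate form.

Rewrite 0·∞ as a quotient (0/0 or ∞/∞ form), then apply L'Hôpital's rule:
  lim(x→2) 4·(2-x)·ln(2-x) = 0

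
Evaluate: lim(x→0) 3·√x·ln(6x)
This is a 0·∞ indeterminate form.

Rewrite 0·∞ as a quotient (0/0 or ∞/∞ form), then apply L'Hôpital's rule:
  lim(x→0) 3·√x·ln(6x) = 0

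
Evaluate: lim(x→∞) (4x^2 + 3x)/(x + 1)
This is an ∞/∞ indeterminate form.

Apply L'Hôpital's rule: differentiate numerator and denominator separately.
  f(x) = 4·x^2 + 3·x   ⇒   f'(x) = 8·x + 3
  g(x) = x + 1   ⇒   g'(x) = 1
  lim(x→∞) f'(x)/g'(x) = lim(x→∞) (8·x + 3)/(1)
  = ∞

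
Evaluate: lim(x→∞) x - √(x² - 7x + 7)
This is an ∞-∞ indeterminate form.

Combine fractions or rationalize to convert ∞-∞ to 0/0 form:
  lim(x→∞) x - √(x² - 7x + 7) = 7/2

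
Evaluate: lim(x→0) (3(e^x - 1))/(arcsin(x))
This is a 0/0 indeterminate form.

Apply L'Hôpital's rule: differentiate numerator and denominator separately.
  f(x) = 3·e^(x) - 3   ⇒   f'(x) = 3·e^(x)
  g(x) = asin(x)   ⇒   g'(x) = 1/sqrt(1 - x^2)
  lim(x→0) f'(x)/g'(x) = lim(x→0) (3·e^(x))/(1/sqrt(1 - x^2))
  = 3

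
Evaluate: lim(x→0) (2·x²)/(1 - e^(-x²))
This is a 0/0 indeterminate form.

Apply L'Hôpital's rule: differentiate numerator and denominator separately.
  f(x) = 2·x^2   ⇒   f'(x) = 4·x
  g(x) = 1 - e^(-x^2)   ⇒   g'(x) = 2·x·e^(-x^2)
  lim(x→0) f'(x)/g'(x) = lim(x→0) (4·x)/(2·x·e^(-x^2))
  = 2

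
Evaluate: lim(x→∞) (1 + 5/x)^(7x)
This is an exponential indeterminate form.

For exponential indeterminate forms, take the natural log:
  Let L = lim(x→∞) (1 + 5/x)^(7x)
  Then ln(L) = lim(x→∞) [exponent × ln(base)]
  Evaluate using L'Hôpital or standard limits, then exponentiate.
  L = e^(35)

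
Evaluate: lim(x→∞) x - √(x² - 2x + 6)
This is an ∞-∞ indeterminate form.

Combine fractions or rationalize to convert ∞-∞ to 0/0 form:
  lim(x→∞) x - √(x² - 2x + 6) = 1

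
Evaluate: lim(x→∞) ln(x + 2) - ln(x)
This is an ∞-∞ indeterminate form.

Combine fractions or rationalize to convert ∞-∞ to 0/0 form:
  lim(x→∞) ln(x + 2) - ln(x) = 0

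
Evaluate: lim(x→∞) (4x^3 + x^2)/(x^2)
This is an ∞/∞ indeterminate form.

Apply L'Hôpital's rule: differentiate numerator and denominator separately.
  f(x) = 4·x^3 + x^2   ⇒   f'(x) = 12·x^2 + 2·x
  g(x) = x^2   ⇒   g'(x) = 2·x
  lim(x→∞) f'(x)/g'(x) = lim(x→∞) (12·x^2 + 2·x)/(2·x)
  = ∞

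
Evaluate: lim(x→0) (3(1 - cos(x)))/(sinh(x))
This is a 0/0 indeterminate form.

Apply L'Hôpital's rule: differentiate numerator and denominator separately.
  f(x) = 3 - 3·cos(x)   ⇒   f'(x) = 3·sin(x)
  g(x) = sinh(x)   ⇒   g'(x) = cosh(x)
  lim(x→0) f'(x)/g'(x) = lim(x→0) (3·sin(x))/(cosh(x))
  = 0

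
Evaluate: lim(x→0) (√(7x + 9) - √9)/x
This is a standard limit.

Factor or rationalize the expression:
  lim(x→0) (√(7x + 9) - √9)/x = 7/6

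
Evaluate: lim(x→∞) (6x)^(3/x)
This is an exponential indeterminate form.

For exponential indeterminate forms, take the natural log:
  Let L = lim(x→∞) (6x)^(3/x)
  Then ln(L) = lim(x→∞) [exponent × ln(base)]
  Evaluate using L'Hôpital or standard limits, then exponentiate.
  L = 1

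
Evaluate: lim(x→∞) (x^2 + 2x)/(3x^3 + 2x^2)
This is an ∞/∞ indeterminate form.

Apply L'Hôpital's rule: differentiate numerator and denominator separately.
  f(x) = x^2 + 2·x   ⇒   f'(x) = 2·x + 2
  g(x) = 3·x^3 + 2·x^2   ⇒   g'(x) = 9·x^2 + 4·x
  lim(x→∞) f'(x)/g'(x) = lim(x→∞) (2·x + 2)/(9·x^2 + 4·x)
  = 0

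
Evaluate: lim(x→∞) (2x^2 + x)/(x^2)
This is an ∞/∞ indeterminate form.

Apply L'Hôpital's rule: differentiate numerator and denominator separately.
  f(x) = 2·x^2 + x   ⇒   f'(x) = 4·x + 1
  g(x) = x^2   ⇒   g'(x) = 2·x
  lim(x→∞) f'(x)/g'(x) = lim(x→∞) (4·x + 1)/(2·x)
  = 2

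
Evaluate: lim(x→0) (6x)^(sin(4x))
This is an exponential indeterminate form.

For exponential indeterminate forms, take the natural log:
  Let L = lim(x→0) (6x)^(sin(4x))
  Then ln(L) = lim(x→0) [exponent × ln(base)]
  Evaluate using L'Hôpital or standard limits, then exponentiate.
  L = 1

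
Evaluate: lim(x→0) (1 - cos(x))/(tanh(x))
This is a 0/0 indeterminate form.

Apply L'Hôpital's rule: differentiate numerator and denominator separately.
  f(x) = 1 - cos(x)   ⇒   f'(x) = sin(x)
  g(x) = tanh(x)   ⇒   g'(x) = 1 - tanh(x)^2
  lim(x→0) f'(x)/g'(x) = lim(x→0) (sin(x))/(1 - tanh(x)^2)
  = 0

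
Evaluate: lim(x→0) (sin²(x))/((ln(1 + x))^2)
This is a 0/0 indeterminate form.

Apply L'Hôpital's rule: differentiate numerator and denominator separately.
  f(x) = sin(x)^2   ⇒   f'(x) = 2·sin(x)·cos(x)
  g(x) = ln(x + 1)^2   ⇒   g'(x) = 2·ln(x + 1)/(x + 1)
  lim(x→0) f'(x)/g'(x) = lim(x→0) (2·sin(x)·cos(x))/(2·ln(x + 1)/(x + 1))
  = 1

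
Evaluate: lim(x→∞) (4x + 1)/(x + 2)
This is an ∞/∞ indeterminate form.

Apply L'Hôpital's rule: differentiate numerator and denominator separately.
  f(x) = 4·x + 1   ⇒   f'(x) = 4
  g(x) = x + 2   ⇒   g'(x) = 1
  lim(x→∞) f'(x)/g'(x) = lim(x→∞) (4)/(1)
  = 4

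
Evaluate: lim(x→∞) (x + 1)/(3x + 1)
This is an ∞/∞ indeterminate form.

Apply L'Hôpital's rule: differentiate numerator and denominator separately.
  f(x) = x + 1   ⇒   f'(x) = 1
  g(x) = 3·x + 1   ⇒   g'(x) = 3
  lim(x→∞) f'(x)/g'(x) = lim(x→∞) (1)/(3)
  = 1/3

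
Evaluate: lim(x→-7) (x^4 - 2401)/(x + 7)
This is a standard limit.

Factor or rationalize the expression:
  lim(x→-7) (x^4 - 2401)/(x + 7) = -1372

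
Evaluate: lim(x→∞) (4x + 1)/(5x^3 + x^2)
This is an ∞/∞ indeterminate form.

Apply L'Hôpital's rule: differentiate numerator and denominator separately.
  f(x) = 4·x + 1   ⇒   f'(x) = 4
  g(x) = 5·x^3 + x^2   ⇒   g'(x) = 15·x^2 + 2·x
  lim(x→∞) f'(x)/g'(x) = lim(x→∞) (4)/(15·x^2 + 2·x)
  = 0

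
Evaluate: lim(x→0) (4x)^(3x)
This is an exponential indeterminate form.

For exponential indeterminate forms, take the natural log:
  Let L = lim(x→0) (4x)^(3x)
  Then ln(L) = lim(x→0) [exponent × ln(base)]
  Evaluate using L'Hôpital or standard limits, then exponentiate.
  L = 1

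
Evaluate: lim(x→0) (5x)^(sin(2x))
This is an exponential indeterminate form.

For exponential indeterminate forms, take the natural log:
  Let L = lim(x→0) (5x)^(sin(2x))
  Then ln(L) = lim(x→0) [exponent × ln(base)]
  Evaluate using L'Hôpital or standard limits, then exponentiate.
  L = 1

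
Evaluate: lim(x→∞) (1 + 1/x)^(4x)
This is an exponential indeterminate form.

For exponential indeterminate forms, take the natural log:
  Let L = lim(x→∞) (1 + 1/x)^(4x)
  Then ln(L) = lim(x→∞) [exponent × ln(base)]
  Evaluate using L'Hôpital or standard limits, then exponentiate.
  L = e^(4)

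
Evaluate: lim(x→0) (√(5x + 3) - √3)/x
This is a standard limit.

Factor or rationalize the expression:
  lim(x→0) (√(5x + 3) - √3)/x = 5·sqrt(3)/6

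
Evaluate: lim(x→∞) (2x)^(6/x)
This is an exponential indeterminate form.

For exponential indeterminate forms, take the natural log:
  Let L = lim(x→∞) (2x)^(6/x)
  Then ln(L) = lim(x→∞) [exponent × ln(base)]
  Evaluate using L'Hôpital or standard limits, then exponentiate.
  L = 1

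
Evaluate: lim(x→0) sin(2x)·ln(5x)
This is a 0·∞ indeterminate form.

Rewrite 0·∞ as a quotient (0/0 or ∞/∞ form), then apply L'Hôpital's rule:
  lim(x→0) sin(2x)·ln(5x) = 0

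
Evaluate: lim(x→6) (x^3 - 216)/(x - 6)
This is a standard limit.

Factor or rationalize the expression:
  lim(x→6) (x^3 - 216)/(x - 6) = 108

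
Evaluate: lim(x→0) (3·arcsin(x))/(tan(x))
This is a 0/0 indeterminate form.

Apply L'Hôpital's rule: differentiate numerator and denominator separately.
  f(x) = 3·asin(x)   ⇒   f'(x) = 3/sqrt(1 - x^2)
  g(x) = tan(x)   ⇒   g'(x) = tan(x)^2 + 1
  lim(x→0) f'(x)/g'(x) = lim(x→0) (3/sqrt(1 - x^2))/(tan(x)^2 + 1)
  = 3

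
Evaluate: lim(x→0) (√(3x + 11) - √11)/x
This is a standard limit.

Factor or rationalize the expression:
  lim(x→0) (√(3x + 11) - √11)/x = 3·sqrt(11)/22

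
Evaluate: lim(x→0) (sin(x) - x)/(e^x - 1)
This is a 0/0 indeterminate form.

Apply L'Hôpital's rule: differentiate numerator and denominator separately.
  f(x) = -x + sin(x)   ⇒   f'(x) = cos(x) - 1
  g(x) = e^(x) - 1   ⇒   g'(x) = e^(x)
  lim(x→0) f'(x)/g'(x) = lim(x→0) (cos(x) - 1)/(e^(x))
  = 0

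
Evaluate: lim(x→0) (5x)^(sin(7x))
This is an exponential indeterminate form.

For exponential indeterminate forms, take the natural log:
  Let L = lim(x→0) (5x)^(sin(7x))
  Then ln(L) = lim(x→0) [exponent × ln(base)]
  Evaluate using L'Hôpital or standard limits, then exponentiate.
  L = 1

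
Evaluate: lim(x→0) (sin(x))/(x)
This is a 0/0 indeterminate form.

Apply L'Hôpital's rule: differentiate numerator and denominator separately.
  f(x) = sin(x)   ⇒   f'(x) = cos(x)
  g(x) = x   ⇒   g'(x) = 1
  lim(x→0) f'(x)/g'(x) = lim(x→0) (cos(x))/(1)
  = 1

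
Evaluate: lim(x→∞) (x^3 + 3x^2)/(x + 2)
This is an ∞/∞ indeterminate form.

Apply L'Hôpital's rule: differentiate numerator and denominator separately.
  f(x) = x^3 + 3·x^2   ⇒   f'(x) = 3·x^2 + 6·x
  g(x) = x + 2   ⇒   g'(x) = 1
  lim(x→∞) f'(x)/g'(x) = lim(x→∞) (3·x^2 + 6·x)/(1)
  = ∞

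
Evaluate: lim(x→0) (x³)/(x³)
This is a 0/0 indeterminate form.

Apply L'Hôpital's rule: differentiate numerator and denominator separately.
  f(x) = x^3   ⇒   f'(x) = 3·x^2
  g(x) = x^3   ⇒   g'(x) = 3·x^2
  lim(x→0) f'(x)/g'(x) = lim(x→0) (3·x^2)/(3·x^2)
  = 1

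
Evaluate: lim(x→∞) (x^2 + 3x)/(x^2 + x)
This is an ∞/∞ indeterminate form.

Apply L'Hôpital's rule: differentiate numerator and denominator separately.
  f(x) = x^2 + 3·x   ⇒   f'(x) = 2·x + 3
  g(x) = x^2 + x   ⇒   g'(x) = 2·x + 1
  lim(x→∞) f'(x)/g'(x) = lim(x→∞) (2·x + 3)/(2·x + 1)
  = 1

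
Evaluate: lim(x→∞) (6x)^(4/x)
This is an exponential indeterminate form.

For exponential indeterminate forms, take the natural log:
  Let L = lim(x→∞) (6x)^(4/x)
  Then ln(L) = lim(x→∞) [exponent × ln(base)]
  Evaluate using L'Hôpital or standard limits, then exponentiate.
  L = 1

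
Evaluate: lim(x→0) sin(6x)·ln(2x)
This is a 0·∞ indeterminate form.

Rewrite 0·∞ as a quotient (0/0 or ∞/∞ form), then apply L'Hôpital's rule:
  lim(x→0) sin(6x)·ln(2x) = 0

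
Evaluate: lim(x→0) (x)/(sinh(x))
This is a 0/0 indeterminate form.

Apply L'Hôpital's rule: differentiate numerator and denominator separately.
  f(x) = x   ⇒   f'(x) = 1
  g(x) = sinh(x)   ⇒   g'(x) = cosh(x)
  lim(x→0) f'(x)/g'(x) = lim(x→0) (1)/(cosh(x))
  = 1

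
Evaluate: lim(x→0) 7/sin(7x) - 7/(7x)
This is an ∞-∞ indeterminate form.

Combine fractions or rationalize to convert ∞-∞ to 0/0 form:
  lim(x→0) 7/sin(7x) - 7/(7x) = 0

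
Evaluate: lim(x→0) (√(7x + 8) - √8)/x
This is a standard limit.

Factor or rationalize the expression:
  lim(x→0) (√(7x + 8) - √8)/x = 7·sqrt(2)/8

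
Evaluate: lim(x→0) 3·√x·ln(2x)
This is a 0·∞ indeterminate form.

Rewrite 0·∞ as a quotient (0/0 or ∞/∞ form), then apply L'Hôpital's rule:
  lim(x→0) 3·√x·ln(2x) = 0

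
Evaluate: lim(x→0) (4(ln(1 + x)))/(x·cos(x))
This is a 0/0 indeterminate form.

Apply L'Hôpital's rule: differentiate numerator and denominator separately.
  f(x) = 4·ln(x + 1)   ⇒   f'(x) = 4/(x + 1)
  g(x) = x·cos(x)   ⇒   g'(x) = -x·sin(x) + cos(x)
  lim(x→0) f'(x)/g'(x) = lim(x→0) (4/(x + 1))/(-x·sin(x) + cos(x))
  = 4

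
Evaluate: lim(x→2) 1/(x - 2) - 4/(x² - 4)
This is an ∞-∞ indeterminate form.

Combine fractions or rationalize to convert ∞-∞ to 0/0 form:
  lim(x→2) 1/(x - 2) - 4/(x² - 4) = 1/4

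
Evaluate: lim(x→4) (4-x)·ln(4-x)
This is a 0·∞ indeterminate form.

Rewrite 0·∞ as a quotient (0/0 or ∞/∞ form), then apply L'Hôpital's rule:
  lim(x→4) (4-x)·ln(4-x) = 0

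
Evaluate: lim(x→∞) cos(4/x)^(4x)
This is an exponential indeterminate form.

For exponential indeterminate forms, take the natural log:
  Let L = lim(x→∞) cos(4/x)^(4x)
  Then ln(L) = lim(x→∞) [exponent × ln(base)]
  Evaluate using L'Hôpital or standard limits, then exponentiate.
  L = 1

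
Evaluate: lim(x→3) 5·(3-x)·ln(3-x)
This is a 0·∞ indeterminate form.

Rewrite 0·∞ as a quotient (0/0 or ∞/∞ form), then apply L'Hôpital's rule:
  lim(x→3) 5·(3-x)·ln(3-x) = 0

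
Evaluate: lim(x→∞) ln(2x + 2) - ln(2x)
This is an ∞-∞ indeterminate form.

Combine fractions or rationalize to convert ∞-∞ to 0/0 form:
  lim(x→∞) ln(2x + 2) - ln(2x) = 0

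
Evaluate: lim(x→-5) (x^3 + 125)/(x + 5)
This is a standard limit.

Factor or rationalize the expression:
  lim(x→-5) (x^3 + 125)/(x + 5) = 75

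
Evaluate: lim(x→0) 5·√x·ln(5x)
This is a 0·∞ indeterminate form.

Rewrite 0·∞ as a quotient (0/0 or ∞/∞ form), then apply L'Hôpital's rule:
  lim(x→0) 5·√x·ln(5x) = 0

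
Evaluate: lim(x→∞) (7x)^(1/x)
This is an exponential indeterminate form.

For exponential indeterminate forms, take the natural log:
  Let L = lim(x→∞) (7x)^(1/x)
  Then ln(L) = lim(x→∞) [exponent × ln(base)]
  Evaluate using L'Hôpital or standard limits, then exponentiate.
  L = 1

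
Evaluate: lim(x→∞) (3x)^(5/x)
This is an exponential indeterminate form.

For exponential indeterminate forms, take the natural log:
  Let L = lim(x→∞) (3x)^(5/x)
  Then ln(L) = lim(x→∞) [exponent × ln(base)]
  Evaluate using L'Hôpital or standard limits, then exponentiate.
  L = 1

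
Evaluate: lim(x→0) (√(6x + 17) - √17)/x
This is a standard limit.

Factor or rationalize the expression:
  lim(x→0) (√(6x + 17) - √17)/x = 3·sqrt(17)/17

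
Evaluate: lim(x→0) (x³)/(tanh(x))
This is a 0/0 indeterminate form.

Apply L'Hôpital's rule: differentiate numerator and denominator separately.
  f(x) = x^3   ⇒   f'(x) = 3·x^2
  g(x) = tanh(x)   ⇒   g'(x) = 1 - tanh(x)^2
  lim(x→0) f'(x)/g'(x) = lim(x→0) (3·x^2)/(1 - tanh(x)^2)
  = 0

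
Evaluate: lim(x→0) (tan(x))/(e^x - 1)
This is a 0/0 indeterminate form.

Apply L'Hôpital's rule: differentiate numerator and denominator separately.
  f(x) = tan(x)   ⇒   f'(x) = tan(x)^2 + 1
  g(x) = e^(x) - 1   ⇒   g'(x) = e^(x)
  lim(x→0) f'(x)/g'(x) = lim(x→0) (tan(x)^2 + 1)/(e^(x))
  = 1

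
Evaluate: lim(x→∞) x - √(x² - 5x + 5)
This is an ∞-∞ indeterminate form.

Combine fractions or rationalize to convert ∞-∞ to 0/0 form:
  lim(x→∞) x - √(x² - 5x + 5) = 5/2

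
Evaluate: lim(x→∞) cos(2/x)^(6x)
This is an exponential indeterminate form.

For exponential indeterminate forms, take the natural log:
  Let L = lim(x→∞) cos(2/x)^(6x)
  Then ln(L) = lim(x→∞) [exponent × ln(base)]
  Evaluate using L'Hôpital or standard limits, then exponentiate.
  L = 1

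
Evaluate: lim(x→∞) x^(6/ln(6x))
This is an exponential indeterminate form.

For exponential indeterminate forms, take the natural log:
  Let L = lim(x→∞) x^(6/ln(6x))
  Then ln(L) = lim(x→∞) [exponent × ln(base)]
  Evaluate using L'Hôpital or standard limits, then exponentiate.
  L = e^(6)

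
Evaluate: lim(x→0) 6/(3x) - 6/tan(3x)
This is an ∞-∞ indeterminate form.

Combine fractions or rationalize to convert ∞-∞ to 0/0 form:
  lim(x→0) 6/(3x) - 6/tan(3x) = 0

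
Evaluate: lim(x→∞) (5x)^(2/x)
This is an exponential indeterminate form.

For exponential indeterminate forms, take the natural log:
  Let L = lim(x→∞) (5x)^(2/x)
  Then ln(L) = lim(x→∞) [exponent × ln(base)]
  Evaluate using L'Hôpital or standard limits, then exponentiate.
  L = 1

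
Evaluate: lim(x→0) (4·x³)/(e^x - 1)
This is a 0/0 indeterminate form.

Apply L'Hôpital's rule: differentiate numerator and denominator separately.
  f(x) = 4·x^3   ⇒   f'(x) = 12·x^2
  g(x) = e^(x) - 1   ⇒   g'(x) = e^(x)
  lim(x→0) f'(x)/g'(x) = lim(x→0) (12·x^2)/(e^(x))
  = 0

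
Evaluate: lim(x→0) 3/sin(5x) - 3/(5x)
This is an ∞-∞ indeterminate form.

Combine fractions or rationalize to convert ∞-∞ to 0/0 form:
  lim(x→0) 3/sin(5x) - 3/(5x) = 0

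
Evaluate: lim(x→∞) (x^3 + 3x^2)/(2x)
This is an ∞/∞ indeterminate form.

Apply L'Hôpital's rule: differentiate numerator and denominator separately.
  f(x) = x^3 + 3·x^2   ⇒   f'(x) = 3·x^2 + 6·x
  g(x) = 2·x   ⇒   g'(x) = 2
  lim(x→∞) f'(x)/g'(x) = lim(x→∞) (3·x^2 + 6·x)/(2)
  = ∞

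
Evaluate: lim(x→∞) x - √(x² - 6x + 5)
This is an ∞-∞ indeterminate form.

Combine fractions or rationalize to convert ∞-∞ to 0/0 form:
  lim(x→∞) x - √(x² - 6x + 5) = 3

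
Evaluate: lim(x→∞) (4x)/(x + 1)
This is an ∞/∞ indeterminate form.

Apply L'Hôpital's rule: differentiate numerator and denominator separately.
  f(x) = 4·x   ⇒   f'(x) = 4
  g(x) = x + 1   ⇒   g'(x) = 1
  lim(x→∞) f'(x)/g'(x) = lim(x→∞) (4)/(1)
  = 4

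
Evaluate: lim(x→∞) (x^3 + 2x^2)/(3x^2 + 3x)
This is an ∞/∞ indeterminate form.

Apply L'Hôpital's rule: differentiate numerator and denominator separately.
  f(x) = x^3 + 2·x^2   ⇒   f'(x) = 3·x^2 + 4·x
  g(x) = 3·x^2 + 3·x   ⇒   g'(x) = 6·x + 3
  lim(x→∞) f'(x)/g'(x) = lim(x→∞) (3·x^2 + 4·x)/(6·x + 3)
  = ∞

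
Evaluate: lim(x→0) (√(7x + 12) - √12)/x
This is a standard limit.

Factor or rationalize the expression:
  lim(x→0) (√(7x + 12) - √12)/x = 7·sqrt(3)/12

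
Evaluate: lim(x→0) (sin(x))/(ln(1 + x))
This is a 0/0 indeterminate form.

Apply L'Hôpital's rule: differentiate numerator and denominator separately.
  f(x) = sin(x)   ⇒   f'(x) = cos(x)
  g(x) = ln(x + 1)   ⇒   g'(x) = 1/(x + 1)
  lim(x→0) f'(x)/g'(x) = lim(x→0) (cos(x))/(1/(x + 1))
  = 1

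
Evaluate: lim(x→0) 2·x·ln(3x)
This is a 0·∞ indeterminate form.

Rewrite 0·∞ as a quotient (0/0 or ∞/∞ form), then apply L'Hôpital's rule:
  lim(x→0) 2·x·ln(3x) = 0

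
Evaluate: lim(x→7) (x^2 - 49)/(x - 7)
This is a standard limit.

Factor or rationalize the expression:
  lim(x→7) (x^2 - 49)/(x - 7) = 14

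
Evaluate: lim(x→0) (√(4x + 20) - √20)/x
This is a standard limit.

Factor or rationalize the expression:
  lim(x→0) (√(4x + 20) - √20)/x = sqrt(5)/5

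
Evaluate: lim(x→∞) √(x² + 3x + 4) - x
This is an ∞-∞ indeterminate form.

Combine fractions or rationalize to convert ∞-∞ to 0/0 form:
  lim(x→∞) √(x² + 3x + 4) - x = 3/2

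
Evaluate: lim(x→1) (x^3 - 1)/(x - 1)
This is a standard limit.

Factor or rationalize the expression:
  lim(x→1) (x^3 - 1)/(x - 1) = 3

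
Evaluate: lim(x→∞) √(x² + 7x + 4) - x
This is an ∞-∞ indeterminate form.

Combine fractions or rationalize to convert ∞-∞ to 0/0 form:
  lim(x→∞) √(x² + 7x + 4) - x = 7/2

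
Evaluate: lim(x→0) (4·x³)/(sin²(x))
This is a 0/0 indeterminate form.

Apply L'Hôpital's rule: differentiate numerator and denominator separately.
  f(x) = 4·x^3   ⇒   f'(x) = 12·x^2
  g(x) = sin(x)^2   ⇒   g'(x) = 2·sin(x)·cos(x)
  lim(x→0) f'(x)/g'(x) = lim(x→0) (12·x^2)/(2·sin(x)·cos(x))
  = 0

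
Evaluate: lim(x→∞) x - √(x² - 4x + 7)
This is an ∞-∞ indeterminate form.

Combine fractions or rationalize to convert ∞-∞ to 0/0 form:
  lim(x→∞) x - √(x² - 4x + 7) = 2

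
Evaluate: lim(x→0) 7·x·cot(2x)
This is a 0·∞ indeterminate form.

Rewrite 0·∞ as a quotient (0/0 or ∞/∞ form), then apply L'Hôpital's rule:
  lim(x→0) 7·x·cot(2x) = 7/2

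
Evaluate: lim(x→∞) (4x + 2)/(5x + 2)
This is an ∞/∞ indeterminate form.

Apply L'Hôpital's rule: differentiate numerator and denominator separately.
  f(x) = 4·x + 2   ⇒   f'(x) = 4
  g(x) = 5·x + 2   ⇒   g'(x) = 5
  lim(x→∞) f'(x)/g'(x) = lim(x→∞) (4)/(5)
  = 4/5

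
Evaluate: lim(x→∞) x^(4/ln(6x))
This is an exponential indeterminate form.

For exponential indeterminate forms, take the natural log:
  Let L = lim(x→∞) x^(4/ln(6x))
  Then ln(L) = lim(x→∞) [exponent × ln(base)]
  Evaluate using L'Hôpital or standard limits, then exponentiate.
  L = e^(4)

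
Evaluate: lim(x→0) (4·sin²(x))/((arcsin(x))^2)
This is a 0/0 indeterminate form.

Apply L'Hôpital's rule: differentiate numerator and denominator separately.
  f(x) = 4·sin(x)^2   ⇒   f'(x) = 8·sin(x)·cos(x)
  g(x) = asin(x)^2   ⇒   g'(x) = 2·asin(x)/sqrt(1 - x^2)
  lim(x→0) f'(x)/g'(x) = lim(x→0) (8·sin(x)·cos(x))/(2·asin(x)/sqrt(1 - x^2))
  = 4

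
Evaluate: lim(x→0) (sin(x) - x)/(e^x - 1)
This is a 0/0 indeterminate form.

Apply L'Hôpital's rule: differentiate numerator and denominator separately.
  f(x) = -x + sin(x)   ⇒   f'(x) = cos(x) - 1
  g(x) = e^(x) - 1   ⇒   g'(x) = e^(x)
  lim(x→0) f'(x)/g'(x) = lim(x→0) (cos(x) - 1)/(e^(x))
  = 0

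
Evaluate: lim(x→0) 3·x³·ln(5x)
This is a 0·∞ indeterminate form.

Rewrite 0·∞ as a quotient (0/0 or ∞/∞ form), then apply L'Hôpital's rule:
  lim(x→0) 3·x³·ln(5x) = 0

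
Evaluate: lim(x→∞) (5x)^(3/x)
This is an exponential indeterminate form.

For exponential indeterminate forms, take the natural log:
  Let L = lim(x→∞) (5x)^(3/x)
  Then ln(L) = lim(x→∞) [exponent × ln(base)]
  Evaluate using L'Hôpital or standard limits, then exponentiate.
  L = 1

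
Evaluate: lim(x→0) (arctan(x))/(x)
This is a 0/0 indeterminate form.

Apply L'Hôpital's rule: differentiate numerator and denominator separately.
  f(x) = atan(x)   ⇒   f'(x) = 1/(x^2 + 1)
  g(x) = x   ⇒   g'(x) = 1
  lim(x→0) f'(x)/g'(x) = lim(x→0) (1/(x^2 + 1))/(1)
  = 1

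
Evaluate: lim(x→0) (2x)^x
This is an exponential indeterminate form.

For exponential indeterminate forms, take the natural log:
  Let L = lim(x→0) (2x)^x
  Then ln(L) = lim(x→0) [exponent × ln(base)]
  Evaluate using L'Hôpital or standard limits, then exponentiate.
  L = 1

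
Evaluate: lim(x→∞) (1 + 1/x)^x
This is an exponential indeterminate form.

For exponential indeterminate forms, take the natural log:
  Let L = lim(x→∞) (1 + 1/x)^x
  Then ln(L) = lim(x→∞) [exponent × ln(base)]
  Evaluate using L'Hôpital or standard limits, then exponentiate.
  L = e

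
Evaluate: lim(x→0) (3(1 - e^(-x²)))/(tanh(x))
This is a 0/0 indeterminate form.

Apply L'Hôpital's rule: differentiate numerator and denominator separately.
  f(x) = 3 - 3·e^(-x^2)   ⇒   f'(x) = 6·x·e^(-x^2)
  g(x) = tanh(x)   ⇒   g'(x) = 1 - tanh(x)^2
  lim(x→0) f'(x)/g'(x) = lim(x→0) (6·x·e^(-x^2))/(1 - tanh(x)^2)
  = 0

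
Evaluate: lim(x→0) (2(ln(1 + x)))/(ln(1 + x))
This is a 0/0 indeterminate form.

Apply L'Hôpital's rule: differentiate numerator and denominator separately.
  f(x) = 2·ln(x + 1)   ⇒   f'(x) = 2/(x + 1)
  g(x) = ln(x + 1)   ⇒   g'(x) = 1/(x + 1)
  lim(x→0) f'(x)/g'(x) = lim(x→0) (2/(x + 1))/(1/(x + 1))
  = 2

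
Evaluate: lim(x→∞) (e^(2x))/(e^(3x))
This is an ∞/∞ indeterminate form.

Apply L'Hôpital's rule: differentiate numerator and denominator separately.
  f(x) = e^(2·x)   ⇒   f'(x) = 2·e^(2·x)
  g(x) = e^(3·x)   ⇒   g'(x) = 3·e^(3·x)
  lim(x→∞) f'(x)/g'(x) = lim(x→∞) (2·e^(2·x))/(3·e^(3·x))
  = 0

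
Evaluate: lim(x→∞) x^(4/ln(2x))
This is an exponential indeterminate form.

For exponential indeterminate forms, take the natural log:
  Let L = lim(x→∞) x^(4/ln(2x))
  Then ln(L) = lim(x→∞) [exponent × ln(base)]
  Evaluate using L'Hôpital or standard limits, then exponentiate.
  L = e^(4)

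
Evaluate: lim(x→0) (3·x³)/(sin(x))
This is a 0/0 indeterminate form.

Apply L'Hôpital's rule: differentiate numerator and denominator separately.
  f(x) = 3·x^3   ⇒   f'(x) = 9·x^2
  g(x) = sin(x)   ⇒   g'(x) = cos(x)
  lim(x→0) f'(x)/g'(x) = lim(x→0) (9·x^2)/(cos(x))
  = 0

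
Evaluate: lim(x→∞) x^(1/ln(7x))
This is an exponential indeterminate form.

For exponential indeterminate forms, take the natural log:
  Let L = lim(x→∞) x^(1/ln(7x))
  Then ln(L) = lim(x→∞) [exponent × ln(base)]
  Evaluate using L'Hôpital or standard limits, then exponentiate.
  L = e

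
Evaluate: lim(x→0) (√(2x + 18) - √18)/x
This is a standard limit.

Factor or rationalize the expression:
  lim(x→0) (√(2x + 18) - √18)/x = sqrt(2)/6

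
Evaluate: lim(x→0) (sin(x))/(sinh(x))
This is a 0/0 indeterminate form.

Apply L'Hôpital's rule: differentiate numerator and denominator separately.
  f(x) = sin(x)   ⇒   f'(x) = cos(x)
  g(x) = sinh(x)   ⇒   g'(x) = cosh(x)
  lim(x→0) f'(x)/g'(x) = lim(x→0) (cos(x))/(cosh(x))
  = 1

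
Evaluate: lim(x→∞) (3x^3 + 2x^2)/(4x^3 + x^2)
This is an ∞/∞ indeterminate form.

Apply L'Hôpital's rule: differentiate numerator and denominator separately.
  f(x) = 3·x^3 + 2·x^2   ⇒   f'(x) = 9·x^2 + 4·x
  g(x) = 4·x^3 + x^2   ⇒   g'(x) = 12·x^2 + 2·x
  lim(x→∞) f'(x)/g'(x) = lim(x→∞) (9·x^2 + 4·x)/(12·x^2 + 2·x)
  = 3/4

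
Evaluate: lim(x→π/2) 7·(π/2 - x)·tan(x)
This is a 0·∞ indeterminate form.

Rewrite 0·∞ as a quotient (0/0 or ∞/∞ form), then apply L'Hôpital's rule:
  lim(x→π/2) 7·(π/2 - x)·tan(x) = 7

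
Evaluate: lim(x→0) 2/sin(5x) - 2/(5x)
This is an ∞-∞ indeterminate form.

Combine fractions or rationalize to convert ∞-∞ to 0/0 form:
  lim(x→0) 2/sin(5x) - 2/(5x) = 0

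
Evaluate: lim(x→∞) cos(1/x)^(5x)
This is an exponential indeterminate form.

For exponential indeterminate forms, take the natural log:
  Let L = lim(x→∞) cos(1/x)^(5x)
  Then ln(L) = lim(x→∞) [exponent × ln(base)]
  Evaluate using L'Hôpital or standard limits, then exponentiate.
  L = 1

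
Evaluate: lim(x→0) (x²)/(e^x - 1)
This is a 0/0 indeterminate form.

Apply L'Hôpital's rule: differentiate numerator and denominator separately.
  f(x) = x^2   ⇒   f'(x) = 2·x
  g(x) = e^(x) - 1   ⇒   g'(x) = e^(x)
  lim(x→0) f'(x)/g'(x) = lim(x→0) (2·x)/(e^(x))
  = 0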